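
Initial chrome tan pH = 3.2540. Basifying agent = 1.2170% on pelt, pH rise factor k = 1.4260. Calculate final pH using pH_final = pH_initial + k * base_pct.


Formula: pH_final = pH_initial + k * base_pct
Substituting: pH_final = 3.2540 + 1.4260 * 1.2170
Result: 4.9894


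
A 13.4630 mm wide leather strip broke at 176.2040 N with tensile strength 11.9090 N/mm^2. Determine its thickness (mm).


Formula: t = F / (TS * w)
Substituting: t = 176.2040 / (11.9090 * 13.4630)
Result: 1.0990 mm


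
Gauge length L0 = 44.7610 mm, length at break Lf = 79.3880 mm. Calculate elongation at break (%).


Formula: Elongation = (Lf - L0) / L0 * 100
Substituting: Elongation = (79.3880 - 44.7610) / 44.7610 * 100
Result: 77.3598 %


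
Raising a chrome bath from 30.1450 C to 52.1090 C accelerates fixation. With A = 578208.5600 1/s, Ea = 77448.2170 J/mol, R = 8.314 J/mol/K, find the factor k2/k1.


T1 = 30.1450 + 273.15 = 303.2950 K; T2 = 52.1090 + 273.15 = 325.2590 K
k1 = A * exp(-Ea/(R*T1)) = 578208.5600 * exp(-77448.2170/(8.314*303.2950)) = 2.6495e-08 1/s
k2 = A * exp(-Ea/(R*T2)) = 578208.5600 * exp(-77448.2170/(8.314*325.2590)) = 2.1082e-07 1/s
k2/k1 = 2.1082e-07 / 2.6495e-08 = 7.9569


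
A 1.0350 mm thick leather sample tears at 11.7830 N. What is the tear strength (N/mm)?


Formula: Tear strength = force / thickness
Substituting: Tear strength = 11.7830 / 1.0350
Result: 11.3845 N/mm


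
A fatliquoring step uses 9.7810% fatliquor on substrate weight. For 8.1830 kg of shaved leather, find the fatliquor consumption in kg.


Formula: Fat = substrate * pct / 100
Substituting: Fat = 8.1830 * 9.7810 / 100
Result: 0.8004 kg


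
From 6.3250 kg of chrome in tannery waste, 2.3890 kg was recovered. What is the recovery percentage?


Formula: Recovery = recovered / input * 100
Substituting: Recovery = 2.3890 / 6.3250 * 100
Result: 37.7708 %


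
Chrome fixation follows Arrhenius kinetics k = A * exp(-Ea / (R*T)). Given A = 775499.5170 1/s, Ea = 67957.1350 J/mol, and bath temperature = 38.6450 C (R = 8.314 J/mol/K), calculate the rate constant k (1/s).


T_K = T_C + 273.15 = 38.6450 + 273.15 = 311.7950 K
exponent = -Ea / (R * T_K) = -67957.1350 / (8.314 * 311.7950) = -26.2154
k = A * exp(exponent) = 775499.5170 * exp(-26.2154) = 3.1944e-06 1/s


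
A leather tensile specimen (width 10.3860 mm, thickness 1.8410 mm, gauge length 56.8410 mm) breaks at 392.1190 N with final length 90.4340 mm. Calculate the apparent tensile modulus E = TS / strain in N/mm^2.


TS = F / (w * t) = 392.1190 / (10.3860 * 1.8410) = 20.5076 N/mm^2
strain = (Lf - L0) / L0 = (90.4340 - 56.8410) / 56.8410 = 0.5910
E = TS / strain = 20.5076 / 0.5910 = 34.6999 N/mm^2


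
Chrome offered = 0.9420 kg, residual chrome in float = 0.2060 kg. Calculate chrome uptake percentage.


Formula: Uptake = (offered - residual) / offered * 100
Substituting: Uptake = (0.9420 - 0.2060) / 0.9420 * 100
Result: 78.1316 %


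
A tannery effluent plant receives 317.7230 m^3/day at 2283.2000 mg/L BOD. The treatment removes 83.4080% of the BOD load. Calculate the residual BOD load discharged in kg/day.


Load_in = volume * conc / 1000 = 317.7230 * 2283.2000 / 1000 = 725.4252 kg/day
Removed = Load_in * eff / 100 = 725.4252 * 83.4080 / 100 = 605.0626 kg/day
Load_out = Load_in - Removed = 725.4252 - 605.0626 = 120.3625 kg/day


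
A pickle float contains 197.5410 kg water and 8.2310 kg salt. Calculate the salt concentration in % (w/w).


Formula: Conc = salt / (water + salt) * 100
Substituting: Conc = 8.2310 / (197.5410 + 8.2310) * 100
Result: 4.0001 %


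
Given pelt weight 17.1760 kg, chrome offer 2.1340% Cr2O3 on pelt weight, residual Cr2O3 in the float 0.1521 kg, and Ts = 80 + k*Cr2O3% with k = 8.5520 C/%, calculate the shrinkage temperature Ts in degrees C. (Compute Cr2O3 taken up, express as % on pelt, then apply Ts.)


Offered = pelt * offer_pct / 100 = 17.1760 * 2.1340 / 100 = 0.3665 kg
Uptake = offered - residual = 0.3665 - 0.1521 = 0.2144 kg
Cr2O3% on pelt = uptake / pelt * 100 = 0.2144 / 17.1760 * 100 = 1.2485 %
Ts = 80 + k * Cr2O3% = 80 + 8.5520 * 1.2485 = 90.6768 C


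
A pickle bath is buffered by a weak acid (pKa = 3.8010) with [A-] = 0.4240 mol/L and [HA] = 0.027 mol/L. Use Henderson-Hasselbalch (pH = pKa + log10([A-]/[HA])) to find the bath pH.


ratio = [A-] / [HA] = 0.4240 / 0.027 = 15.7037
log10(ratio) = 1.1960
pH = pKa + log10(ratio) = 3.8010 + 1.1960 = 4.9970


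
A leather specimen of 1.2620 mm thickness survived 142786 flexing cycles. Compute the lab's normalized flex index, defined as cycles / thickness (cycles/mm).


Formula: Index = cycles / thickness
Substituting: Index = 142786 / 1.2620
Result: 113142.6307 cycles/mm


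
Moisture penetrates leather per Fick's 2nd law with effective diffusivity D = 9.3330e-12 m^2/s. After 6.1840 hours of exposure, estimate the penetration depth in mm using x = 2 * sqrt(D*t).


t = 6.1840 hr * 3600 = 22262.4000 s
D * t = 9.3330e-12 * 22262.4000 = 2.0777e-07
x = 2 * sqrt(D*t) = 2 * sqrt(2.0777e-07) = 9.1165e-04 m = 0.9116 mm


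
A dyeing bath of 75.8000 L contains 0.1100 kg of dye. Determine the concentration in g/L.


Formula: Conc = dye_mass(kg) / volume(L) * 1000
Substituting: Conc = 0.1100 / 75.8000 * 1000
Result: 1.4512 g/L


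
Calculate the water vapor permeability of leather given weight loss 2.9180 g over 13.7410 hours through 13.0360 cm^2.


Formula: WVP = loss / (area * time)
Substituting: WVP = 2.9180 / (13.0360 * 13.7410)
Result: 0.0162901 g/(cm^2*hr)


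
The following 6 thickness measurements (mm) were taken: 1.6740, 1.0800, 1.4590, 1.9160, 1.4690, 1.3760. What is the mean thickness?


Formula: Average = sum / n
Substituting: Average = 8.9740 / 6
Result: 1.4957 mm


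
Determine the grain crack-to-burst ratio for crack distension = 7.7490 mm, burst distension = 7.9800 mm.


Formula: Ratio = crack / burst
Substituting: Ratio = 7.7490 / 7.9800
Result: 0.9711


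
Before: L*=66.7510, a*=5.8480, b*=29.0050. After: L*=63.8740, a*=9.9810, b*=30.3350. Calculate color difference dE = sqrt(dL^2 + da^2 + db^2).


dL = -2.8770, da = 4.1330, db = 1.3300
dE = sqrt((-2.8770)^2 + 4.1330^2 + 1.3300^2) = 5.2084


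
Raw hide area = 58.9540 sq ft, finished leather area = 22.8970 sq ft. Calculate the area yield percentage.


Formula: Yield = finished / raw * 100
Substituting: Yield = 22.8970 / 58.9540 * 100
Result: 38.8388 %


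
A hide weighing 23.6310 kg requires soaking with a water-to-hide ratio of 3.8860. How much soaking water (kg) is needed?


Formula: Water = hide_weight * ratio
Substituting: Water = 23.6310 * 3.8860
Result: 91.8301 kg


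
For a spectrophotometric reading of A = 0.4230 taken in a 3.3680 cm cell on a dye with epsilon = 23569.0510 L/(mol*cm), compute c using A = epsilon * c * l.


Formula: c = A / (epsilon * l)
Substituting: c = 0.4230 / (23569.0510 * 3.3680)
Result: 5.3288e-06 mol/L


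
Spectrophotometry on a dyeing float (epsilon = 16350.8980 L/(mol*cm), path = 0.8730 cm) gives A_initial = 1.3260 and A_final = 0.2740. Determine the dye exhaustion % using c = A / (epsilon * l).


c_initial = A_i / (epsilon * l) = 1.3260 / (16350.8980 * 0.8730) = 9.2894e-05 mol/L
c_final = A_f / (epsilon * l) = 0.2740 / (16350.8980 * 0.8730) = 1.9195e-05 mol/L
Exhaustion = (c_initial - c_final) / c_initial * 100 = (9.2894e-05 - 1.9195e-05) / 9.2894e-05 * 100 = 79.3363 %


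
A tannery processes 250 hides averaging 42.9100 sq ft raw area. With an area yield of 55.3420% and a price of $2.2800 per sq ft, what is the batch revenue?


Raw_total = N * avg_area = 250 * 42.9100 = 10727.5000 sq ft
Finished = Raw_total * yield / 100 = 10727.5000 * 55.3420 / 100 = 5936.8130 sq ft
Value = Finished * price = 5936.8130 * 2.2800 = 13535.9338 $


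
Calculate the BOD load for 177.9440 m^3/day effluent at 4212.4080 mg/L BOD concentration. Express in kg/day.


Formula: BOD_load = volume * conc / 1000
Substituting: BOD_load = 177.9440 * 4212.4080 / 1000
Result: 749.5727 kg/day


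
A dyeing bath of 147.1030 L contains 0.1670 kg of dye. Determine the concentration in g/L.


Formula: Conc = dye_mass(kg) / volume(L) * 1000
Substituting: Conc = 0.1670 / 147.1030 * 1000
Result: 1.1353 g/L


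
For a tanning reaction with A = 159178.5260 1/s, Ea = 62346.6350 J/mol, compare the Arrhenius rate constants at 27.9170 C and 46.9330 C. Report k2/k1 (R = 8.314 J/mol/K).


T1 = 27.9170 + 273.15 = 301.0670 K; T2 = 46.9330 + 273.15 = 320.0830 K
k1 = A * exp(-Ea/(R*T1)) = 159178.5260 * exp(-62346.6350/(8.314*301.0670)) = 2.4236e-06 1/s
k2 = A * exp(-Ea/(R*T2)) = 159178.5260 * exp(-62346.6350/(8.314*320.0830)) = 1.0644e-05 1/s
k2/k1 = 1.0644e-05 / 2.4236e-06 = 4.3920


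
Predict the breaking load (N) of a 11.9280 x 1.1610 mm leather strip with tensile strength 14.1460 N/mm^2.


Formula: F = TS * w * t
Substituting: F = 14.1460 * 11.9280 * 1.1610
Result: 195.8996 N


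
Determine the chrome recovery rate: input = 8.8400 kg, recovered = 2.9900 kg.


Formula: Recovery = recovered / input * 100
Substituting: Recovery = 2.9900 / 8.8400 * 100
Result: 33.8235 %


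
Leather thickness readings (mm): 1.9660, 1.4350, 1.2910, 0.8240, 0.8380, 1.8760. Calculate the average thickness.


Formula: Average = sum / n
Substituting: Average = 8.2300 / 6
Result: 1.3717 mm


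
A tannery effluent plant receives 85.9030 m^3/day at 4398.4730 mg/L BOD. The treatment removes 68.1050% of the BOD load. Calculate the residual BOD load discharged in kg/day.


Load_in = volume * conc / 1000 = 85.9030 * 4398.4730 / 1000 = 377.8420 kg/day
Removed = Load_in * eff / 100 = 377.8420 * 68.1050 / 100 = 257.3293 kg/day
Load_out = Load_in - Removed = 377.8420 - 257.3293 = 120.5127 kg/day


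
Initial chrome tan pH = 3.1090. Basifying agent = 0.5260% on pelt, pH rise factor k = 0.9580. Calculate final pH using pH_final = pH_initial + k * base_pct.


Formula: pH_final = pH_initial + k * base_pct
Substituting: pH_final = 3.1090 + 0.9580 * 0.5260
Result: 3.6129


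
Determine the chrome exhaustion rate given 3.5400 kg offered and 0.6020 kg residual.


Formula: Uptake = (offered - residual) / offered * 100
Substituting: Uptake = (3.5400 - 0.6020) / 3.5400 * 100
Result: 82.9944 %


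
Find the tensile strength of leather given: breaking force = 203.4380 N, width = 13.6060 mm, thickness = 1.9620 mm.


Formula: TS = force / (width * thickness)
Substituting: TS = 203.4380 / (13.6060 * 1.9620)
Result: 7.6208 N/mm^2


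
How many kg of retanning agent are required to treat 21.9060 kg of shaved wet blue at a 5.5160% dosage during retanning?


Formula: Retan = substrate * pct / 100
Substituting: Retan = 21.9060 * 5.5160 / 100
Result: 1.2083 kg


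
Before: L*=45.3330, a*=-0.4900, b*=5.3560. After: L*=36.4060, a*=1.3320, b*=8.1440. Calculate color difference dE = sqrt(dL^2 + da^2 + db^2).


dL = -8.9270, da = 1.8220, db = 2.7880
dE = sqrt((-8.9270)^2 + 1.8220^2 + 2.7880^2) = 9.5281


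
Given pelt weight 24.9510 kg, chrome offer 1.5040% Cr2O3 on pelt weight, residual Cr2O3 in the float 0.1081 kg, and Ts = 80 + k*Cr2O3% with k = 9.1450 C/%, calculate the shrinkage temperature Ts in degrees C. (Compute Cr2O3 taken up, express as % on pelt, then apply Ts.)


Offered = pelt * offer_pct / 100 = 24.9510 * 1.5040 / 100 = 0.3753 kg
Uptake = offered - residual = 0.3753 - 0.1081 = 0.2672 kg
Cr2O3% on pelt = uptake / pelt * 100 = 0.2672 / 24.9510 * 100 = 1.0708 %
Ts = 80 + k * Cr2O3% = 80 + 9.1450 * 1.0708 = 89.7920 C


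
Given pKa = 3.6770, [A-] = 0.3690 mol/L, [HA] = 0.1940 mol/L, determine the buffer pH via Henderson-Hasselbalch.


ratio = [A-] / [HA] = 0.3690 / 0.1940 = 1.9021
log10(ratio) = 0.2792
pH = pKa + log10(ratio) = 3.6770 + 0.2792 = 3.9562


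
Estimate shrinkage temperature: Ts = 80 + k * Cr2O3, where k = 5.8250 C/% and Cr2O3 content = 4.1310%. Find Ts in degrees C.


Formula: Ts = 80 + k * Cr2O3
Substituting: Ts = 80 + 5.8250 * 4.1310
Result: 104.0631 C


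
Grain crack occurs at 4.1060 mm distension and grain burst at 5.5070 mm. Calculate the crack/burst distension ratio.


Formula: Ratio = crack / burst
Substituting: Ratio = 4.1060 / 5.5070
Result: 0.7456


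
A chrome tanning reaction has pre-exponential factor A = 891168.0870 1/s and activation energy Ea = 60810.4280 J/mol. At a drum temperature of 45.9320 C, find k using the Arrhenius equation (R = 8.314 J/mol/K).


T_K = T_C + 273.15 = 45.9320 + 273.15 = 319.0820 K
exponent = -Ea / (R * T_K) = -60810.4280 / (8.314 * 319.0820) = -22.9227
k = A * exp(exponent) = 891168.0870 * exp(-22.9227) = 9.8800e-05 1/s


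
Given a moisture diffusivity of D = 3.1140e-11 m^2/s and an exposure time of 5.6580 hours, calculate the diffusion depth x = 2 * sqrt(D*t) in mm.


t = 5.6580 hr * 3600 = 20368.8000 s
D * t = 3.1140e-11 * 20368.8000 = 6.3428e-07
x = 2 * sqrt(D*t) = 2 * sqrt(6.3428e-07) = 0.00159284 m = 1.5928 mm


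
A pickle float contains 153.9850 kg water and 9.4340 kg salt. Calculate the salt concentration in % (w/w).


Formula: Conc = salt / (water + salt) * 100
Substituting: Conc = 9.4340 / (153.9850 + 9.4340) * 100
Result: 5.7729 %


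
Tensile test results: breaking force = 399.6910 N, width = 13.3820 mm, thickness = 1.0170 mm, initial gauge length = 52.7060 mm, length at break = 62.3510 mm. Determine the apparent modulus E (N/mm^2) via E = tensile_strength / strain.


TS = F / (w * t) = 399.6910 / (13.3820 * 1.0170) = 29.3685 N/mm^2
strain = (Lf - L0) / L0 = (62.3510 - 52.7060) / 52.7060 = 0.1830
E = TS / strain = 29.3685 / 0.1830 = 160.4871 N/mm^2


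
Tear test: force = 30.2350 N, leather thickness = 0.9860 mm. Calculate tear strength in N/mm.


Formula: Tear strength = force / thickness
Substituting: Tear strength = 30.2350 / 0.9860
Result: 30.6643 N/mm


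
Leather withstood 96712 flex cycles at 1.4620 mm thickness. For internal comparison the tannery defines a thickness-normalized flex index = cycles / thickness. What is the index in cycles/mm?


Formula: Index = cycles / thickness
Substituting: Index = 96712 / 1.4620
Result: 66150.4788 cycles/mm


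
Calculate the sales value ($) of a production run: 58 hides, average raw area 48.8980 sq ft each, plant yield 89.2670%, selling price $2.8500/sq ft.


Raw_total = N * avg_area = 58 * 48.8980 = 2836.0840 sq ft
Finished = Raw_total * yield / 100 = 2836.0840 * 89.2670 / 100 = 2531.6871 sq ft
Value = Finished * price = 2531.6871 * 2.8500 = 7215.3082 $


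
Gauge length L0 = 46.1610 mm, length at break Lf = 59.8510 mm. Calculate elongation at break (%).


Formula: Elongation = (Lf - L0) / L0 * 100
Substituting: Elongation = (59.8510 - 46.1610) / 46.1610 * 100
Result: 29.6571 %


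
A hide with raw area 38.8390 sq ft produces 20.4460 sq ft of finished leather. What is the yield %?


Formula: Yield = finished / raw * 100
Substituting: Yield = 20.4460 / 38.8390 * 100
Result: 52.6430 %


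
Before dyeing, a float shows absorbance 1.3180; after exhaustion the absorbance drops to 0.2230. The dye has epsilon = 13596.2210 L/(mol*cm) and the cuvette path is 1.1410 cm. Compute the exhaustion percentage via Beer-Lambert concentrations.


c_initial = A_i / (epsilon * l) = 1.3180 / (13596.2210 * 1.1410) = 8.4959e-05 mol/L
c_final = A_f / (epsilon * l) = 0.2230 / (13596.2210 * 1.1410) = 1.4375e-05 mol/L
Exhaustion = (c_initial - c_final) / c_initial * 100 = (8.4959e-05 - 1.4375e-05) / 8.4959e-05 * 100 = 83.0804 %


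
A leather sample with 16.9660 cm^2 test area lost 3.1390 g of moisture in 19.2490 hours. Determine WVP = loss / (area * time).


Formula: WVP = loss / (area * time)
Substituting: WVP = 3.1390 / (16.9660 * 19.2490)
Result: 0.00961178 g/(cm^2*hr)


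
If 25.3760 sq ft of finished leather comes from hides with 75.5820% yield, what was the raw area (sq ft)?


Formula: raw = finished * 100 / yield
Substituting: raw = 25.3760 * 100 / 75.5820
Result: 33.5741 sq ft


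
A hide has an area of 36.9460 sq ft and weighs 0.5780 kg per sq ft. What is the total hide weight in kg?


Formula: Weight = area * weight_per_sqft
Substituting: Weight = 36.9460 * 0.5780
Result: 21.3548 kg


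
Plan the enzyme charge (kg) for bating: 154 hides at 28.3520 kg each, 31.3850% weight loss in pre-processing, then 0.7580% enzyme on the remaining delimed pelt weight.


Total_raw = N * avg_wt = 154 * 28.3520 = 4366.2080 kg
Substrate = Total_raw * (1 - loss/100) = 4366.2080 * (1 - 31.3850/100) = 2995.8736 kg
Enzyme = Substrate * pct / 100 = 2995.8736 * 0.7580 / 100 = 22.7087 kg


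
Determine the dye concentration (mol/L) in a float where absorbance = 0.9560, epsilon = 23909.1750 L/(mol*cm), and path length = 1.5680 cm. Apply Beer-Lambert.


Formula: c = A / (epsilon * l)
Substituting: c = 0.9560 / (23909.1750 * 1.5680)
Result: 2.5500e-05 mol/L


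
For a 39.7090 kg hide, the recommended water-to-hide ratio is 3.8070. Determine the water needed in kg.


Formula: Water = hide_weight * ratio
Substituting: Water = 39.7090 * 3.8070
Result: 151.1722 kg


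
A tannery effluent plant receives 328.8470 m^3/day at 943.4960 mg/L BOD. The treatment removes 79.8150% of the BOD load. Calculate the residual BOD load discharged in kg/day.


Load_in = volume * conc / 1000 = 328.8470 * 943.4960 / 1000 = 310.2658 kg/day
Removed = Load_in * eff / 100 = 310.2658 * 79.8150 / 100 = 247.6387 kg/day
Load_out = Load_in - Removed = 310.2658 - 247.6387 = 62.6272 kg/day


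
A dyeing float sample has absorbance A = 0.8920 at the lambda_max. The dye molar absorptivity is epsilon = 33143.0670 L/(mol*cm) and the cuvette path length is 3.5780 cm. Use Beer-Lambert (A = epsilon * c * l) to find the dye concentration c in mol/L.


Formula: c = A / (epsilon * l)
Substituting: c = 0.8920 / (33143.0670 * 3.5780)
Result: 7.5220e-06 mol/L


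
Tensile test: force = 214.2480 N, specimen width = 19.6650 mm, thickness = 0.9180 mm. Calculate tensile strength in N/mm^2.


Formula: TS = force / (width * thickness)
Substituting: TS = 214.2480 / (19.6650 * 0.9180)
Result: 11.8681 N/mm^2


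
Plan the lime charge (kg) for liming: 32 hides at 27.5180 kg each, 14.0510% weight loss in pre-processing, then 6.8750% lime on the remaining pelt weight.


Total_raw = N * avg_wt = 32 * 27.5180 = 880.5760 kg
Substrate = Total_raw * (1 - loss/100) = 880.5760 * (1 - 14.0510/100) = 756.8463 kg
Lime = Substrate * pct / 100 = 756.8463 * 6.8750 / 100 = 52.0332 kg


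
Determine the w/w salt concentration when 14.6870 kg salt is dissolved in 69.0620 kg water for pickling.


Formula: Conc = salt / (water + salt) * 100
Substituting: Conc = 14.6870 / (69.0620 + 14.6870) * 100
Result: 17.5369 %


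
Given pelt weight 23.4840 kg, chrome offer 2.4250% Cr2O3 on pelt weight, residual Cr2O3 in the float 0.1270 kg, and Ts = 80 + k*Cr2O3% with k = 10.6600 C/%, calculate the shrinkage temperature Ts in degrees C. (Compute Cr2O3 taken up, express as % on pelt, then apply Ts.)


Offered = pelt * offer_pct / 100 = 23.4840 * 2.4250 / 100 = 0.5695 kg
Uptake = offered - residual = 0.5695 - 0.1270 = 0.4425 kg
Cr2O3% on pelt = uptake / pelt * 100 = 0.4425 / 23.4840 * 100 = 1.8842 %
Ts = 80 + k * Cr2O3% = 80 + 10.6600 * 1.8842 = 100.0856 C


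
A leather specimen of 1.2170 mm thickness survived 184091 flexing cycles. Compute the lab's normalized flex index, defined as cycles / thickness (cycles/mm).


Formula: Index = cycles / thickness
Substituting: Index = 184091 / 1.2170
Result: 151266.2284 cycles/mm


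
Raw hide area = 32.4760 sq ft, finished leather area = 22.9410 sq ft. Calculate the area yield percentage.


Formula: Yield = finished / raw * 100
Substituting: Yield = 22.9410 / 32.4760 * 100
Result: 70.6399 %


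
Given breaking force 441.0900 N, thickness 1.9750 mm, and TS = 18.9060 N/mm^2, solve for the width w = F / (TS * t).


Formula: w = F / (TS * t)
Substituting: w = 441.0900 / (18.9060 * 1.9750)
Result: 11.8130 mm


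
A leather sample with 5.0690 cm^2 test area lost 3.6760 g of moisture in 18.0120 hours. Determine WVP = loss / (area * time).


Formula: WVP = loss / (area * time)
Substituting: WVP = 3.6760 / (5.0690 * 18.0120)
Result: 0.0402616 g/(cm^2*hr)


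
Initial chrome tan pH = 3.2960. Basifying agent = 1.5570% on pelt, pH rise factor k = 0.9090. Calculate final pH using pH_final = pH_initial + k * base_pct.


Formula: pH_final = pH_initial + k * base_pct
Substituting: pH_final = 3.2960 + 0.9090 * 1.5570
Result: 4.7113


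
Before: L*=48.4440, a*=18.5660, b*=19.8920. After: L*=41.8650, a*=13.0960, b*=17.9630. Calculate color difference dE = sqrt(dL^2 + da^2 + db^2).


dL = -6.5790, da = -5.4700, db = -1.9290
dE = sqrt((-6.5790)^2 + (-5.4700)^2 + (-1.9290)^2) = 8.7707


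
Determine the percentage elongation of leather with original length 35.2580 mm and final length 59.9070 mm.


Formula: Elongation = (Lf - L0) / L0 * 100
Substituting: Elongation = (59.9070 - 35.2580) / 35.2580 * 100
Result: 69.9104 %


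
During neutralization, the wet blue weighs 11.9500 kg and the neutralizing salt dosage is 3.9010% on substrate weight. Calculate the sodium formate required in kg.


Formula: Neutralizer = substrate * pct / 100
Substituting: Neutralizer = 11.9500 * 3.9010 / 100
Result: 0.4662 kg


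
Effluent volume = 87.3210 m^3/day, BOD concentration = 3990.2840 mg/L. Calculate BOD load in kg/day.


Formula: BOD_load = volume * conc / 1000
Substituting: BOD_load = 87.3210 * 3990.2840 / 1000
Result: 348.4356 kg/day


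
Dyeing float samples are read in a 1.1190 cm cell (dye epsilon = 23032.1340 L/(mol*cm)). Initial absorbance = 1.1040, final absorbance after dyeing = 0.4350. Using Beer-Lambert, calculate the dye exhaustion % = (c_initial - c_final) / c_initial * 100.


c_initial = A_i / (epsilon * l) = 1.1040 / (23032.1340 * 1.1190) = 4.2836e-05 mol/L
c_final = A_f / (epsilon * l) = 0.4350 / (23032.1340 * 1.1190) = 1.6878e-05 mol/L
Exhaustion = (c_initial - c_final) / c_initial * 100 = (4.2836e-05 - 1.6878e-05) / 4.2836e-05 * 100 = 60.5978 %


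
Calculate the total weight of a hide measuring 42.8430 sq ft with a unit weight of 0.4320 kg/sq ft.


Formula: Weight = area * weight_per_sqft
Substituting: Weight = 42.8430 * 0.4320
Result: 18.5082 kg


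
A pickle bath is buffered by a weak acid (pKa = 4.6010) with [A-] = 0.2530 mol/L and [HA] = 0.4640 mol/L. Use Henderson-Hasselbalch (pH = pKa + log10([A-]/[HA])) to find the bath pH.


ratio = [A-] / [HA] = 0.2530 / 0.4640 = 0.5453
log10(ratio) = -0.2634
pH = pKa + log10(ratio) = 4.6010 - 0.2634 = 4.3376


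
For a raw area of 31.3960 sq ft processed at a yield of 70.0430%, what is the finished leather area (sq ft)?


Formula: finished = raw * yield / 100
Substituting: finished = 31.3960 * 70.0430 / 100
Result: 21.9907 sq ft


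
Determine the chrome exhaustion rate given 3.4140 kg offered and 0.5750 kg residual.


Formula: Uptake = (offered - residual) / offered * 100
Substituting: Uptake = (3.4140 - 0.5750) / 3.4140 * 100
Result: 83.1576 %


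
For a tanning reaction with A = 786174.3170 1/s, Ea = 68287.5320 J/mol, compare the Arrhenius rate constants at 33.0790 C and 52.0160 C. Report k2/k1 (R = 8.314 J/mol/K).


T1 = 33.0790 + 273.15 = 306.2290 K; T2 = 52.0160 + 273.15 = 325.1660 K
k1 = A * exp(-Ea/(R*T1)) = 786174.3170 * exp(-68287.5320/(8.314*306.2290)) = 1.7662e-06 1/s
k2 = A * exp(-Ea/(R*T2)) = 786174.3170 * exp(-68287.5320/(8.314*325.1660)) = 8.4221e-06 1/s
k2/k1 = 8.4221e-06 / 1.7662e-06 = 4.7685


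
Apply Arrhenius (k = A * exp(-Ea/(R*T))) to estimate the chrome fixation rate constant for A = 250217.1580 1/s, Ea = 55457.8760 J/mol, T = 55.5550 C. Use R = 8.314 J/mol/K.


T_K = T_C + 273.15 = 55.5550 + 273.15 = 328.7050 K
exponent = -Ea / (R * T_K) = -55457.8760 / (8.314 * 328.7050) = -20.2930
k = A * exp(exponent) = 250217.1580 * exp(-20.2930) = 3.8474e-04 1/s


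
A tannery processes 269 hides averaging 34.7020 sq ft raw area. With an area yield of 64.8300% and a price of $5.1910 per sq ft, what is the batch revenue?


Raw_total = N * avg_area = 269 * 34.7020 = 9334.8380 sq ft
Finished = Raw_total * yield / 100 = 9334.8380 * 64.8300 / 100 = 6051.7755 sq ft
Value = Finished * price = 6051.7755 * 5.1910 = 31414.7665 $


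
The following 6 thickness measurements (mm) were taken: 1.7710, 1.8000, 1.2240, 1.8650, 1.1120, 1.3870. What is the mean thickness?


Formula: Average = sum / n
Substituting: Average = 9.1590 / 6
Result: 1.5265 mm


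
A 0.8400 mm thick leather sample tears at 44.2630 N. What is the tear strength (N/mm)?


Formula: Tear strength = force / thickness
Substituting: Tear strength = 44.2630 / 0.8400
Result: 52.6940 N/mm


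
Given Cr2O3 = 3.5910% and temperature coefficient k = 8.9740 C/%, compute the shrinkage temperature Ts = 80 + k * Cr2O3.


Formula: Ts = 80 + k * Cr2O3
Substituting: Ts = 80 + 8.9740 * 3.5910
Result: 112.2256 C


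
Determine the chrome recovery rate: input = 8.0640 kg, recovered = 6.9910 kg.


Formula: Recovery = recovered / input * 100
Substituting: Recovery = 6.9910 / 8.0640 * 100
Result: 86.6939 %


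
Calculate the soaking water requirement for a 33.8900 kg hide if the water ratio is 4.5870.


Formula: Water = hide_weight * ratio
Substituting: Water = 33.8900 * 4.5870
Result: 155.4534 kg


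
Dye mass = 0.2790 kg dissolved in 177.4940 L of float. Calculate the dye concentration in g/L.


Formula: Conc = dye_mass(kg) / volume(L) * 1000
Substituting: Conc = 0.2790 / 177.4940 * 1000
Result: 1.5719 g/L


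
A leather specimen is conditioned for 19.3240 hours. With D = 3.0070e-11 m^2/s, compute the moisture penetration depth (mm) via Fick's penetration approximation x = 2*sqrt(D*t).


t = 19.3240 hr * 3600 = 69566.4000 s
D * t = 3.0070e-11 * 69566.4000 = 2.0919e-06
x = 2 * sqrt(D*t) = 2 * sqrt(2.0919e-06) = 0.00289265 m = 2.8927 mm


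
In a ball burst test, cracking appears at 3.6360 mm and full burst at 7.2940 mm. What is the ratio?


Formula: Ratio = crack / burst
Substituting: Ratio = 3.6360 / 7.2940
Result: 0.4985


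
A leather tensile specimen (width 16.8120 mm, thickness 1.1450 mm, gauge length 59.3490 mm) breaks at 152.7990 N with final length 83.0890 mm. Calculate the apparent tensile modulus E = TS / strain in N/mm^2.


TS = F / (w * t) = 152.7990 / (16.8120 * 1.1450) = 7.9377 N/mm^2
strain = (Lf - L0) / L0 = (83.0890 - 59.3490) / 59.3490 = 0.4000
E = TS / strain = 7.9377 / 0.4000 = 19.8440 N/mm^2


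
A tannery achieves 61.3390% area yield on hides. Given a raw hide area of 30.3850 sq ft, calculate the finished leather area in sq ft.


Formula: finished = raw * yield / 100
Substituting: finished = 30.3850 * 61.3390 / 100
Result: 18.6379 sq ft


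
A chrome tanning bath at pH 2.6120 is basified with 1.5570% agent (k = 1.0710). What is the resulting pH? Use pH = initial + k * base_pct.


Formula: pH_final = pH_initial + k * base_pct
Substituting: pH_final = 2.6120 + 1.0710 * 1.5570
Result: 4.2795


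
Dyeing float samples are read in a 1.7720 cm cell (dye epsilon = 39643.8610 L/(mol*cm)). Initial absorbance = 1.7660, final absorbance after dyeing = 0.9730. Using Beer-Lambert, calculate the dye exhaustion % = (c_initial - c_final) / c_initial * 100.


c_initial = A_i / (epsilon * l) = 1.7660 / (39643.8610 * 1.7720) = 2.5139e-05 mol/L
c_final = A_f / (epsilon * l) = 0.9730 / (39643.8610 * 1.7720) = 1.3851e-05 mol/L
Exhaustion = (c_initial - c_final) / c_initial * 100 = (2.5139e-05 - 1.3851e-05) / 2.5139e-05 * 100 = 44.9037 %


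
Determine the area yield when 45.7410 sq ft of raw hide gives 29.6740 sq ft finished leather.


Formula: Yield = finished / raw * 100
Substituting: Yield = 29.6740 / 45.7410 * 100
Result: 64.8740 %


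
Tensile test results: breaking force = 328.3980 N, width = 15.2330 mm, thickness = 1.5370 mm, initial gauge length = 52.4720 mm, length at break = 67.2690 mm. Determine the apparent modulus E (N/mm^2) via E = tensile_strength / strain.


TS = F / (w * t) = 328.3980 / (15.2330 * 1.5370) = 14.0262 N/mm^2
strain = (Lf - L0) / L0 = (67.2690 - 52.4720) / 52.4720 = 0.2820
E = TS / strain = 14.0262 / 0.2820 = 49.7388 N/mm^2


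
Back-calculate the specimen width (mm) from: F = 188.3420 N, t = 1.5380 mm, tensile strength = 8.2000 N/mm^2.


Formula: w = F / (TS * t)
Substituting: w = 188.3420 / (8.2000 * 1.5380)
Result: 14.9340 mm


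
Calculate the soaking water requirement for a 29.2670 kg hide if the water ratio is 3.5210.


Formula: Water = hide_weight * ratio
Substituting: Water = 29.2670 * 3.5210
Result: 103.0491 kg


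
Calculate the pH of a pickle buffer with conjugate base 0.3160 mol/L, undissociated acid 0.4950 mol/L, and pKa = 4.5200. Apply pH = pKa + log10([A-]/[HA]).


ratio = [A-] / [HA] = 0.3160 / 0.4950 = 0.6384
log10(ratio) = -0.1949
pH = pKa + log10(ratio) = 4.5200 - 0.1949 = 4.3251


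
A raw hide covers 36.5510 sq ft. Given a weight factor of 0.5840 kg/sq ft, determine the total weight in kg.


Formula: Weight = area * weight_per_sqft
Substituting: Weight = 36.5510 * 0.5840
Result: 21.3458 kg


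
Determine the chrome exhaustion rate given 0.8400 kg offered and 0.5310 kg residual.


Formula: Uptake = (offered - residual) / offered * 100
Substituting: Uptake = (0.8400 - 0.5310) / 0.8400 * 100
Result: 36.7857 %


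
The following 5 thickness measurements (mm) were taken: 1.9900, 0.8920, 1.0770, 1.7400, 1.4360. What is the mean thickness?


Formula: Average = sum / n
Substituting: Average = 7.1350 / 5
Result: 1.4270 mm


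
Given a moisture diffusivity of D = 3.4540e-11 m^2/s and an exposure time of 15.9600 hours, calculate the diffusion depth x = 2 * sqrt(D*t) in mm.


t = 15.9600 hr * 3600 = 57456.0000 s
D * t = 3.4540e-11 * 57456.0000 = 1.9845e-06
x = 2 * sqrt(D*t) = 2 * sqrt(1.9845e-06) = 0.00281747 m = 2.8175 mm


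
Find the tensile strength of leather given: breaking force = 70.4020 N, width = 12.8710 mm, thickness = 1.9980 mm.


Formula: TS = force / (width * thickness)
Substituting: TS = 70.4020 / (12.8710 * 1.9980)
Result: 2.7376 N/mm^2


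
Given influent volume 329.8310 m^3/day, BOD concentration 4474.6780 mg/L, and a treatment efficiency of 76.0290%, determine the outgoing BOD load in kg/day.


Load_in = volume * conc / 1000 = 329.8310 * 4474.6780 / 1000 = 1475.8875 kg/day
Removed = Load_in * eff / 100 = 1475.8875 * 76.0290 / 100 = 1122.1025 kg/day
Load_out = Load_in - Removed = 1475.8875 - 1122.1025 = 353.7850 kg/day


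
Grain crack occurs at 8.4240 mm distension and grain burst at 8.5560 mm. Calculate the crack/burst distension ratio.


Formula: Ratio = crack / burst
Substituting: Ratio = 8.4240 / 8.5560
Result: 0.9846


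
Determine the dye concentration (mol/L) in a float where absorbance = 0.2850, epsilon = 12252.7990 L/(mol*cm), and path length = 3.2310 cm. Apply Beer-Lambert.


Formula: c = A / (epsilon * l)
Substituting: c = 0.2850 / (12252.7990 * 3.2310)
Result: 7.1990e-06 mol/L


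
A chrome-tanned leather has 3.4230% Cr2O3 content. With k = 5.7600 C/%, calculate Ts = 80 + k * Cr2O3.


Formula: Ts = 80 + k * Cr2O3
Substituting: Ts = 80 + 5.7600 * 3.4230
Result: 99.7165 C


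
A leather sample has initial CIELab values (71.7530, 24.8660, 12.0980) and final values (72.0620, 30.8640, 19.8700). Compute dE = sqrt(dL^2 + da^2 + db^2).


dL = 0.3090, da = 5.9980, db = 7.7720
dE = sqrt(0.3090^2 + 5.9980^2 + 7.7720^2) = 9.8222


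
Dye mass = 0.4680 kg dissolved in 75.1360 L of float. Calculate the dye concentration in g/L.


Formula: Conc = dye_mass(kg) / volume(L) * 1000
Substituting: Conc = 0.4680 / 75.1360 * 1000
Result: 6.2287 g/L


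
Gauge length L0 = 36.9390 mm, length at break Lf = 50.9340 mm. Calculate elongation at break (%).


Formula: Elongation = (Lf - L0) / L0 * 100
Substituting: Elongation = (50.9340 - 36.9390) / 36.9390 * 100
Result: 37.8868 %


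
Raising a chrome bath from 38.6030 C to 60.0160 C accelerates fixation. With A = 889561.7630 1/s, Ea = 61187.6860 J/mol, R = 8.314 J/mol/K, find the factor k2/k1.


T1 = 38.6030 + 273.15 = 311.7530 K; T2 = 60.0160 + 273.15 = 333.1660 K
k1 = A * exp(-Ea/(R*T1)) = 889561.7630 * exp(-61187.6860/(8.314*311.7530)) = 4.9742e-05 1/s
k2 = A * exp(-Ea/(R*T2)) = 889561.7630 * exp(-61187.6860/(8.314*333.1660)) = 2.2681e-04 1/s
k2/k1 = 2.2681e-04 / 4.9742e-05 = 4.5597


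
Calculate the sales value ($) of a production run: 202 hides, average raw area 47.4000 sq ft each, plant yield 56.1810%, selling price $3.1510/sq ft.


Raw_total = N * avg_area = 202 * 47.4000 = 9574.8000 sq ft
Finished = Raw_total * yield / 100 = 9574.8000 * 56.1810 / 100 = 5379.2184 sq ft
Value = Finished * price = 5379.2184 * 3.1510 = 16949.9171 $


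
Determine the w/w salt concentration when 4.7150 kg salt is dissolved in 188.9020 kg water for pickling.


Formula: Conc = salt / (water + salt) * 100
Substituting: Conc = 4.7150 / (188.9020 + 4.7150) * 100
Result: 2.4352 %


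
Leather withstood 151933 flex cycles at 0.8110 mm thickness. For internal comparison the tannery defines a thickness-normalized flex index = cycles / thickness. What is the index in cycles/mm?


Formula: Index = cycles / thickness
Substituting: Index = 151933 / 0.8110
Result: 187340.3206 cycles/mm


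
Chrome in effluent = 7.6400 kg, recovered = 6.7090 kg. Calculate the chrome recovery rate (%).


Formula: Recovery = recovered / input * 100
Substituting: Recovery = 6.7090 / 7.6400 * 100
Result: 87.8141 %


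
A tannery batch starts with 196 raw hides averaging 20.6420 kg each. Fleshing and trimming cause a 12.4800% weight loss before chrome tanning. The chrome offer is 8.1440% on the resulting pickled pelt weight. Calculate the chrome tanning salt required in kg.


Total_raw = N * avg_wt = 196 * 20.6420 = 4045.8320 kg
Substrate = Total_raw * (1 - loss/100) = 4045.8320 * (1 - 12.4800/100) = 3540.9122 kg
Chrome = Substrate * pct / 100 = 3540.9122 * 8.1440 / 100 = 288.3719 kg


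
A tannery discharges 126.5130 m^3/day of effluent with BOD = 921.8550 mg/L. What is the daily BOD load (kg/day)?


Formula: BOD_load = volume * conc / 1000
Substituting: BOD_load = 126.5130 * 921.8550 / 1000
Result: 116.6266 kg/day


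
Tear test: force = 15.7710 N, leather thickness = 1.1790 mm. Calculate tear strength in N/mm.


Formula: Tear strength = force / thickness
Substituting: Tear strength = 15.7710 / 1.1790
Result: 13.3766 N/mm


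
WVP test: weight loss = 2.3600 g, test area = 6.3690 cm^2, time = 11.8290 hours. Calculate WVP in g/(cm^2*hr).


Formula: WVP = loss / (area * time)
Substituting: WVP = 2.3600 / (6.3690 * 11.8290)
Result: 0.0313251 g/(cm^2*hr)


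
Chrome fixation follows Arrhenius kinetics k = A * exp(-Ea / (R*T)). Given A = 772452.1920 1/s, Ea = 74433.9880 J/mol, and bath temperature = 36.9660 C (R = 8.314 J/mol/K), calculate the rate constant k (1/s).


T_K = T_C + 273.15 = 36.9660 + 273.15 = 310.1160 K
exponent = -Ea / (R * T_K) = -74433.9880 / (8.314 * 310.1160) = -28.8694
k = A * exp(exponent) = 772452.1920 * exp(-28.8694) = 2.2391e-07 1/s


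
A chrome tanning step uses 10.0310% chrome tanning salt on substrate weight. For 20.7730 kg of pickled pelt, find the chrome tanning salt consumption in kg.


Formula: Chrome = substrate * pct / 100
Substituting: Chrome = 20.7730 * 10.0310 / 100
Result: 2.0837 kg


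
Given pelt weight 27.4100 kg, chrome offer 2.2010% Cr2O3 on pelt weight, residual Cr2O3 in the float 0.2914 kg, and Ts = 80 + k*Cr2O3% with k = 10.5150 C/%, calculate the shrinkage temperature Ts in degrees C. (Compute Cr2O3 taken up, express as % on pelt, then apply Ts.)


Offered = pelt * offer_pct / 100 = 27.4100 * 2.2010 / 100 = 0.6033 kg
Uptake = offered - residual = 0.6033 - 0.2914 = 0.3119 kg
Cr2O3% on pelt = uptake / pelt * 100 = 0.3119 / 27.4100 * 100 = 1.1379 %
Ts = 80 + k * Cr2O3% = 80 + 10.5150 * 1.1379 = 91.9649 C


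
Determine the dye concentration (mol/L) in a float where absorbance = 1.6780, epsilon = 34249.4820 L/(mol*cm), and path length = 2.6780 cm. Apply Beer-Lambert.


Formula: c = A / (epsilon * l)
Substituting: c = 1.6780 / (34249.4820 * 2.6780)
Result: 1.8295e-05 mol/L


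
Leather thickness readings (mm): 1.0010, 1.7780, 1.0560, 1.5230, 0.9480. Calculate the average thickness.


Formula: Average = sum / n
Substituting: Average = 6.3060 / 5
Result: 1.2612 mm


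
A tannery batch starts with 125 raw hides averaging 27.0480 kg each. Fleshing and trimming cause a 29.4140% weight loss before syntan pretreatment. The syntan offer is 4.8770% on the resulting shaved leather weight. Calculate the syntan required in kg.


Total_raw = N * avg_wt = 125 * 27.0480 = 3381.0000 kg
Substrate = Total_raw * (1 - loss/100) = 3381.0000 * (1 - 29.4140/100) = 2386.5127 kg
Syntan = Substrate * pct / 100 = 2386.5127 * 4.8770 / 100 = 116.3902 kg


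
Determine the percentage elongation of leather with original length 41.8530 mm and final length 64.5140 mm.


Formula: Elongation = (Lf - L0) / L0 * 100
Substituting: Elongation = (64.5140 - 41.8530) / 41.8530 * 100
Result: 54.1443 %


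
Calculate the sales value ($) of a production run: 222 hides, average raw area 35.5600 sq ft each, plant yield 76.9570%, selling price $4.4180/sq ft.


Raw_total = N * avg_area = 222 * 35.5600 = 7894.3200 sq ft
Finished = Raw_total * yield / 100 = 7894.3200 * 76.9570 / 100 = 6075.2318 sq ft
Value = Finished * price = 6075.2318 * 4.4180 = 26840.3743 $


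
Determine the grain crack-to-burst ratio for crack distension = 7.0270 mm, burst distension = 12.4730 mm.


Formula: Ratio = crack / burst
Substituting: Ratio = 7.0270 / 12.4730
Result: 0.5634


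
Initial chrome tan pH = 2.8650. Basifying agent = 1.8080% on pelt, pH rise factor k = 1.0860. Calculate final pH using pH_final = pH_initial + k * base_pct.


Formula: pH_final = pH_initial + k * base_pct
Substituting: pH_final = 2.8650 + 1.0860 * 1.8080
Result: 4.8285


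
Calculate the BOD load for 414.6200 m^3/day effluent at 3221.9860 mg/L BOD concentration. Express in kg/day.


Formula: BOD_load = volume * conc / 1000
Substituting: BOD_load = 414.6200 * 3221.9860 / 1000
Result: 1335.8998 kg/day


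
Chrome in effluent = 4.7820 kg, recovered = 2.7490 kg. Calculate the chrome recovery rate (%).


Formula: Recovery = recovered / input * 100
Substituting: Recovery = 2.7490 / 4.7820 * 100
Result: 57.4864 %


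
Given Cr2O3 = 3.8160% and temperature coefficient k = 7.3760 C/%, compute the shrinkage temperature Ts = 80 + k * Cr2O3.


Formula: Ts = 80 + k * Cr2O3
Substituting: Ts = 80 + 7.3760 * 3.8160
Result: 108.1468 C


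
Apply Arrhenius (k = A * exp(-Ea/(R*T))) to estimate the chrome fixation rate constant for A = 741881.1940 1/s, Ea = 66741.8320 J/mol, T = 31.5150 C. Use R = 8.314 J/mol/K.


T_K = T_C + 273.15 = 31.5150 + 273.15 = 304.6650 K
exponent = -Ea / (R * T_K) = -66741.8320 / (8.314 * 304.6650) = -26.3491
k = A * exp(exponent) = 741881.1940 * exp(-26.3491) = 2.6735e-06 1/s


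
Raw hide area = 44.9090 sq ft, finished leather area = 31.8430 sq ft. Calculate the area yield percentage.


Formula: Yield = finished / raw * 100
Substituting: Yield = 31.8430 / 44.9090 * 100
Result: 70.9056 %


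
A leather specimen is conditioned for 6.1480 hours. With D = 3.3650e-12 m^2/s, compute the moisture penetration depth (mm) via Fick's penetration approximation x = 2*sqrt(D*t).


t = 6.1480 hr * 3600 = 22132.8000 s
D * t = 3.3650e-12 * 22132.8000 = 7.4477e-08
x = 2 * sqrt(D*t) = 2 * sqrt(7.4477e-08) = 5.4581e-04 m = 0.5458 mm


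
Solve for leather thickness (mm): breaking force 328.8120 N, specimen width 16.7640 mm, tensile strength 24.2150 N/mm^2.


Formula: t = F / (TS * w)
Substituting: t = 328.8120 / (24.2150 * 16.7640)
Result: 0.8100 mm


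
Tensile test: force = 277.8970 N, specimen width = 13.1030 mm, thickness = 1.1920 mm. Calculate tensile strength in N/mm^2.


Formula: TS = force / (width * thickness)
Substituting: TS = 277.8970 / (13.1030 * 1.1920)
Result: 17.7925 N/mm^2
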